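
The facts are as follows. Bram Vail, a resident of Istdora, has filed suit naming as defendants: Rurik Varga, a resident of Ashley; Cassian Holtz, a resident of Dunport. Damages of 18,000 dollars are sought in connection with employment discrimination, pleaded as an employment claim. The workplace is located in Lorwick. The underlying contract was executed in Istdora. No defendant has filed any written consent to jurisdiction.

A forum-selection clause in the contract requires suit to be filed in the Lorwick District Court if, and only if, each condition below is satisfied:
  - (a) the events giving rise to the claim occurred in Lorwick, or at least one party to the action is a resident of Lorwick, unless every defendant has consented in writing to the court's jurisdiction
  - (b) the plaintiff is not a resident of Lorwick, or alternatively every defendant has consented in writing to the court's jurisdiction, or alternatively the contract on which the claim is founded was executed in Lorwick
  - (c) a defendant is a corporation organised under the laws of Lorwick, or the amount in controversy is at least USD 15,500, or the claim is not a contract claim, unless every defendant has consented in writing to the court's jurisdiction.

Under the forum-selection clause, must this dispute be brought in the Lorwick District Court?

Yes

The Lorwick District Court:
  (a) The operative events occurred in Lorwick, which satisfies one of the alternatives. Satisfied.
  (b) The plaintiff resides in Istdora, which is not Lorwick, so one alternative holds. Condition met.
  (c) The amount in controversy is $18,000, which meets the 15,500 dollars floor — that alternative is enough. Satisfied.
  → The clause applies.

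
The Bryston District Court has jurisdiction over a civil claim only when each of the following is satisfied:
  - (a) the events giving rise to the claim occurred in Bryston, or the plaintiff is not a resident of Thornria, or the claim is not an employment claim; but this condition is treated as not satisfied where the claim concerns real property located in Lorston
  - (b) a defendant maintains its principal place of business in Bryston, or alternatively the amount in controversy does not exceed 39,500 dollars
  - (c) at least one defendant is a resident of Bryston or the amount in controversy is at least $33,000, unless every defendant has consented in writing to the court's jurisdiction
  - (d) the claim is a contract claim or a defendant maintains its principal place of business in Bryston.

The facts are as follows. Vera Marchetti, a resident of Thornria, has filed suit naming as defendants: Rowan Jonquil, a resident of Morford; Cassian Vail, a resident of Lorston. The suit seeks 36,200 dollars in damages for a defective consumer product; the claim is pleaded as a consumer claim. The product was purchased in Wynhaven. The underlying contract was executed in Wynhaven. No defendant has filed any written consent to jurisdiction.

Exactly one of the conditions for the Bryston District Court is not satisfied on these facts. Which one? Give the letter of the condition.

(d)

The Bryston District Court:
  (a) The claim is a consumer claim, not an employment claim, which satisfies one of the alternatives. The exception is not triggered, since the claim does not concern real property. Satisfied.
  (b) The amount in controversy is 36,200 dollars, within the $39,500 ceiling, which satisfies one of the alternatives. Satisfied.
  (c) The amount in controversy is $36,200, which meets the USD 33,000 floor — that alternative is enough. Satisfied.
  (d) The claim is a consumer claim, not a contract claim; no defendant is a corporation — every alternative fails. Not satisfied.
Only condition (d) fails.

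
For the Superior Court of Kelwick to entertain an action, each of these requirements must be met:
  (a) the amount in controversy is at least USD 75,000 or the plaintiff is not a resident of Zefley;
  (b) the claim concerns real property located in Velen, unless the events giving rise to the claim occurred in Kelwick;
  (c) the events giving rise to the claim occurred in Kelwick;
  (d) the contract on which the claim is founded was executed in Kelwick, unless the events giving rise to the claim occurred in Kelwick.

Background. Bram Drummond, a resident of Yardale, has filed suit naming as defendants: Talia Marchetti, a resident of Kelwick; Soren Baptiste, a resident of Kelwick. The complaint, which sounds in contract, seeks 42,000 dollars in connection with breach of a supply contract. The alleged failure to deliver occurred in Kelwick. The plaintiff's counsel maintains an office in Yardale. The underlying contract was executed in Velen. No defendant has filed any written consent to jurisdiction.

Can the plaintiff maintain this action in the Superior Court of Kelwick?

Yes

The Superior Court of Kelwick:
  (a) The plaintiff resides in Yardale, which is not Zefley, so one alternative holds. Met.
  (b) The claim does not concern real property. The proviso rescues it, though: the operative events occurred in Kelwick. Met.
  (c) The operative events occurred in Kelwick. Satisfied.
  (d) The contract was executed in Velen, not Kelwick. But the operative events occurred in Kelwick, and the 'unless' clause therefore excuses the requirement. Met.
  → Jurisdiction lies.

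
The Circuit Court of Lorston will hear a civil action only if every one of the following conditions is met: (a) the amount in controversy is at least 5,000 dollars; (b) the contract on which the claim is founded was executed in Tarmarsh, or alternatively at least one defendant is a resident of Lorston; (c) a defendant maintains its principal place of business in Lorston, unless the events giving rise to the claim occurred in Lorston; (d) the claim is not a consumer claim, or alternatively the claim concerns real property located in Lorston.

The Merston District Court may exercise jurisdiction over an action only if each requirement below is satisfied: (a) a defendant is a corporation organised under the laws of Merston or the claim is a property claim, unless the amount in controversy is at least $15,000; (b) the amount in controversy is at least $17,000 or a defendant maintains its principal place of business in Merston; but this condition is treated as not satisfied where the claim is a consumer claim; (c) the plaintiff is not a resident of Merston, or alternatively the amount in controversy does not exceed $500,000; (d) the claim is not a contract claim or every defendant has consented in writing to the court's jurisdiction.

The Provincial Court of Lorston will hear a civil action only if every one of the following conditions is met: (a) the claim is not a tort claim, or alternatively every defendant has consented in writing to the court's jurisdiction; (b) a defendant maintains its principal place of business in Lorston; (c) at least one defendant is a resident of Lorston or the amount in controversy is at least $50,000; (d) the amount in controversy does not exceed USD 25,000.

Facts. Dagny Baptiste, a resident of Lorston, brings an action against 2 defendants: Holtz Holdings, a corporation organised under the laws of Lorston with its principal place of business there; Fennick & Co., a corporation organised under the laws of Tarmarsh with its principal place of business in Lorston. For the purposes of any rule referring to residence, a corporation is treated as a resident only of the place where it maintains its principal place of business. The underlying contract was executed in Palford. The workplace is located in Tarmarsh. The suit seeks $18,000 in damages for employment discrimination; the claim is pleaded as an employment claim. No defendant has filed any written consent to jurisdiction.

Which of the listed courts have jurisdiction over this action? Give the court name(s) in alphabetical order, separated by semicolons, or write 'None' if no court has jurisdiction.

The Circuit Court of Lorston:
  (a) The amount in controversy is USD 18,000, which meets the $5,000 floor. Condition met.
  (b) Holtz Holdings resides in Lorston, which satisfies one of the alternatives. Condition met.
  (c) Holtz Holdings has its principal place of business in Lorston. Satisfied.
  (d) The claim is an employment claim, not a consumer claim — that alternative is enough. Met.
  → Jurisdiction lies.
The Merston District Court:
  (a) The corporate defendant(s) are organised in Lorston, Tarmarsh, not Merston; the claim is an employment claim, not a property claim — none of the alternatives is met. The proviso rescues it, though: the amount in controversy is 18,000 dollars, which meets the $15,000 floor. Condition met.
  (b) The amount in controversy is $18,000, which meets the 17,000 dollars floor, so this disjunct is met. The carve-out does not apply: the claim is an employment claim, not a consumer claim. Met.
  (c) The plaintiff resides in Lorston, which is not Merston, so this disjunct is met. Satisfied.
  (d) The claim is an employment claim, not a contract claim, so this disjunct is met. Condition met.
  → The court has jurisdiction.
The Provincial Court of Lorston:
  (a) The claim is an employment claim, not a tort claim, so one alternative holds. Met.
  (b) Holtz Holdings has its principal place of business in Lorston. Satisfied.
  (c) Holtz Holdings resides in Lorston — that alternative is enough. Condition met.
  (d) The amount in controversy is USD 18,000, within the 25,000 dollars ceiling. Condition met.
  → Jurisdiction lies.

the Circuit Court of Lorston; the Merston District Court; the Provincial Court of Lorston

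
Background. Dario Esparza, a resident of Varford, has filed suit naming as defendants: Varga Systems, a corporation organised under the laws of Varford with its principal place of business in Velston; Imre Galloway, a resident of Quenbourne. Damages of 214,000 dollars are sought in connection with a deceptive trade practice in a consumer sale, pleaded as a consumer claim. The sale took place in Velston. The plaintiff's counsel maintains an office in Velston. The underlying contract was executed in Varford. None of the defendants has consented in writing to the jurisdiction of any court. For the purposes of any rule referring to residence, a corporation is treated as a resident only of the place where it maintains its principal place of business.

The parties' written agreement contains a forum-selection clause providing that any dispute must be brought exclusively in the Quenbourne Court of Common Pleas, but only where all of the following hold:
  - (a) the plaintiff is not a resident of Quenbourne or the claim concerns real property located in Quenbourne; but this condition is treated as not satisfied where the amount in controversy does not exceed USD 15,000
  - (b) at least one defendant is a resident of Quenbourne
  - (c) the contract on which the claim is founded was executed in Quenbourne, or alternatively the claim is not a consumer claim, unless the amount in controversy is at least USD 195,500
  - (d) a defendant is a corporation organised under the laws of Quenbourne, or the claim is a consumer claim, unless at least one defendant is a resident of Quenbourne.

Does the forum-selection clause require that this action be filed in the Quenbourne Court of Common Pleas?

The Quenbourne Court of Common Pleas:
  (a) The plaintiff resides in Varford, which is not Quenbourne — that alternative is enough. The exception is not triggered, since the amount in controversy is $214,000, above the USD 15,000 ceiling. Met.
  (b) Imre Galloway resides in Quenbourne. Satisfied.
  (c) The contract was executed in Varford, not Quenbourne; the claim is a consumer claim — none of the alternatives is met. But the amount in controversy is USD 214,000, which meets the USD 195,500 floor, and the 'unless' clause therefore excuses the requirement. Satisfied.
  (d) The claim is a consumer claim, so one alternative holds. Met.
  → The clause applies.

Yes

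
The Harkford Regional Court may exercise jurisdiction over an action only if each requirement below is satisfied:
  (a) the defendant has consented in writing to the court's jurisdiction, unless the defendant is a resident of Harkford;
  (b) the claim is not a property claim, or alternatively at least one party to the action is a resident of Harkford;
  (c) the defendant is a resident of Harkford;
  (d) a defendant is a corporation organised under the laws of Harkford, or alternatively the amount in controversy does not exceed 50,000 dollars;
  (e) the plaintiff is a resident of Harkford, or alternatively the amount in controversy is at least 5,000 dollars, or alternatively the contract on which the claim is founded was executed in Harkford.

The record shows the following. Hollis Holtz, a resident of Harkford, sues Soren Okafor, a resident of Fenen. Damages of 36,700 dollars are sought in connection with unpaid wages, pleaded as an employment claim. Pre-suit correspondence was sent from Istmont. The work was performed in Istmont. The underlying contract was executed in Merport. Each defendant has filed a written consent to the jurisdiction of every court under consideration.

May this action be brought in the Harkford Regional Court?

No

The Harkford Regional Court:
  (a) Every defendant has filed written consent. Satisfied.
  (b) The claim is an employment claim, not a property claim, so one alternative holds. Satisfied.
  (c) The defendant resides in Fenen, not Harkford. Fails.
  (d) The amount in controversy is 36,700 dollars, within the USD 50,000 ceiling, so one alternative holds. Satisfied.
  (e) The plaintiff resides in Harkford, which satisfies one of the alternatives. Satisfied.
  → At least one condition fails; no jurisdiction.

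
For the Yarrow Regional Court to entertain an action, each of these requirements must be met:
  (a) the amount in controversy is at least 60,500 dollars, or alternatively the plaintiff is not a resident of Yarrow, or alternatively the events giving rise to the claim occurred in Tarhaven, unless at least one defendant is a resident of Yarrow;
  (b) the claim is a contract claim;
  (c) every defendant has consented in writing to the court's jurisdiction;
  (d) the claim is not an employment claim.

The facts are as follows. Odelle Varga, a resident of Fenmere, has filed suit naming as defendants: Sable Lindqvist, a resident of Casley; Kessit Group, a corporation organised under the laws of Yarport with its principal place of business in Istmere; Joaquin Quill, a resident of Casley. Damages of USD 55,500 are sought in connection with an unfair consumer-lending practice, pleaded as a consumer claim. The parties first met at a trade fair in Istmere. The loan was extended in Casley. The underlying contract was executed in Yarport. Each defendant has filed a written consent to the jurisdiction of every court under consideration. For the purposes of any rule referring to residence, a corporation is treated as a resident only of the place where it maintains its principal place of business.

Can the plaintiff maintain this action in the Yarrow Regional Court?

The Yarrow Regional Court:
  (a) The plaintiff resides in Fenmere, which is not Yarrow, so this disjunct is met. Met.
  (b) The claim is a consumer claim, not a contract claim. Not met.
  (c) Every defendant has filed written consent. Met.
  (d) The claim is a consumer claim, not an employment claim. Met.
  → The court lacks jurisdiction.

No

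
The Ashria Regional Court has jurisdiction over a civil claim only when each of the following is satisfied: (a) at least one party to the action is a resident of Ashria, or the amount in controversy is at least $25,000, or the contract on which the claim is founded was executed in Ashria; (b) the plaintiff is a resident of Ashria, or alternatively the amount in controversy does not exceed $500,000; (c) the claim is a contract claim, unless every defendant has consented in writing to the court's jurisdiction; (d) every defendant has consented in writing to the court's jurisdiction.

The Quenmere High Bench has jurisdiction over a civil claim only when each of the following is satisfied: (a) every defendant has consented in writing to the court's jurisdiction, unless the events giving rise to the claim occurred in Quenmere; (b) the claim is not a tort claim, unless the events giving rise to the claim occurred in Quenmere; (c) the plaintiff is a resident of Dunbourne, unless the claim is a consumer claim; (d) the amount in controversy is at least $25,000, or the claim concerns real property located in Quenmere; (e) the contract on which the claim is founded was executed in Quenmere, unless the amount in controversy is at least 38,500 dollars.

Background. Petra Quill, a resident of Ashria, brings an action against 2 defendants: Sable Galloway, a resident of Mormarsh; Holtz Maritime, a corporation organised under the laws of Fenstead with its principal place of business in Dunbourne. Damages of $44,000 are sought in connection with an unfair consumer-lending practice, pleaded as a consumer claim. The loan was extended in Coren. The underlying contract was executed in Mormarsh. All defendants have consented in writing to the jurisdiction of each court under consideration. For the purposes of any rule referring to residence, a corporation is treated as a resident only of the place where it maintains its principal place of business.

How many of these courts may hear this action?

The Ashria Regional Court:
  (a) Petra Quill resides in Ashria — that alternative is enough. Condition met.
  (b) The plaintiff resides in Ashria — that alternative is enough. Condition met.
  (c) The claim is a consumer claim, not a contract claim. However, every defendant has filed written consent, so the 'unless' proviso supplies this condition. Satisfied.
  (d) Every defendant has filed written consent. Satisfied.
  → All conditions met; jurisdiction exists.
The Quenmere High Bench:
  (a) Every defendant has filed written consent. Satisfied.
  (b) The claim is a consumer claim, not a tort claim. Met.
  (c) The plaintiff resides in Ashria, not Dunbourne. The proviso rescues it, though: the claim is a consumer claim. Met.
  (d) The amount in controversy is 44,000 dollars, which meets the USD 25,000 floor, so this disjunct is met. Met.
  (e) The contract was executed in Mormarsh, not Quenmere. However, the amount in controversy is $44,000, which meets the 38,500 dollars floor, so the 'unless' proviso supplies this condition. Met.
  → All conditions met; jurisdiction exists.
Courts with jurisdiction: the Ashria Regional Court, the Quenmere High Bench — 2 in total.

2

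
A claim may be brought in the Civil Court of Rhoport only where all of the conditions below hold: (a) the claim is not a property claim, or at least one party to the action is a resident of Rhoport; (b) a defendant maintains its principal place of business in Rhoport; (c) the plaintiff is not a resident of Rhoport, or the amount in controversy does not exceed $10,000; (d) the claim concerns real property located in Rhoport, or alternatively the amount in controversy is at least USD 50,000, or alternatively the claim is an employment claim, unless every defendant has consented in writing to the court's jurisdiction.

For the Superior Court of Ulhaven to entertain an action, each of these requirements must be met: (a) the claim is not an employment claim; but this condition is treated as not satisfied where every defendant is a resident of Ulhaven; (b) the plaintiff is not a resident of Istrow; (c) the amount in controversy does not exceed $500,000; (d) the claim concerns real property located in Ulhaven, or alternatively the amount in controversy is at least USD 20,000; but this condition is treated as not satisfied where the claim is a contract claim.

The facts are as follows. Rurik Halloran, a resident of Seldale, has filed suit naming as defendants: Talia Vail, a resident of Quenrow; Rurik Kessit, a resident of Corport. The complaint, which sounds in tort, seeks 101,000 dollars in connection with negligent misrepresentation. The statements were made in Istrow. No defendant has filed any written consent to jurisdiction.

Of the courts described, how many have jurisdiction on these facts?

1

The Civil Court of Rhoport:
  (a) The claim is a tort claim, not a property claim, so one alternative holds. Satisfied.
  (b) No defendant is a corporation. Not satisfied.
  (c) The plaintiff resides in Seldale, which is not Rhoport, which satisfies one of the alternatives. Condition met.
  (d) The amount in controversy is $101,000, which meets the 50,000 dollars floor, so this disjunct is met. Condition met.
  → The court lacks jurisdiction.
The Superior Court of Ulhaven:
  (a) The claim is a tort claim, not an employment claim. The carve-out does not apply: the defendants reside as follows — Talia Vail in Quenrow, Rurik Kessit in Corport — not all in Ulhaven. Condition met.
  (b) The plaintiff resides in Seldale, which is not Istrow. Condition met.
  (c) The amount in controversy is USD 101,000, within the 500,000 dollars ceiling. Condition met.
  (d) The amount in controversy is USD 101,000, which meets the USD 20,000 floor, so this disjunct is met. And the carve-out is inapplicable — the claim is a tort claim, not a contract claim. Condition met.
  → All conditions met; jurisdiction exists.
Courts with jurisdiction: the Superior Court of Ulhaven — 1 in total.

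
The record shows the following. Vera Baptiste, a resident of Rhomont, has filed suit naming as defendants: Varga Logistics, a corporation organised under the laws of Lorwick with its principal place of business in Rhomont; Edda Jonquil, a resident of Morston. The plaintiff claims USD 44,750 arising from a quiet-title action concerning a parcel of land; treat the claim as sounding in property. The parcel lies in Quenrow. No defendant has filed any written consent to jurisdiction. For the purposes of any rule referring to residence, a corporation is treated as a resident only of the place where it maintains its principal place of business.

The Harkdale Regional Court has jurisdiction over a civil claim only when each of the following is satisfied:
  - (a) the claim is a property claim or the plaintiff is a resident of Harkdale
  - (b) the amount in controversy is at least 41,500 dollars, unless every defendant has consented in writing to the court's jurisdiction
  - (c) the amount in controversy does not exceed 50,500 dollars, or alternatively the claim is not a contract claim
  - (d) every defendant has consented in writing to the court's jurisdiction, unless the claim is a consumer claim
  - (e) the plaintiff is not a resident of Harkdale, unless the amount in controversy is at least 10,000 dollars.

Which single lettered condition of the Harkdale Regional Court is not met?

The Harkdale Regional Court:
  (a) The claim is a property claim, which satisfies one of the alternatives. Condition met.
  (b) The amount in controversy is 44,750 dollars, which meets the 41,500 dollars floor. Satisfied.
  (c) The amount in controversy is $44,750, within the 50,500 dollars ceiling, so this disjunct is met. Met.
  (d) No such written consent has been filed. And the claim is a property claim, not a consumer claim, so the proviso does not save it. Fails.
  (e) The plaintiff resides in Rhomont, which is not Harkdale. Satisfied.
Only condition (d) fails.

(d)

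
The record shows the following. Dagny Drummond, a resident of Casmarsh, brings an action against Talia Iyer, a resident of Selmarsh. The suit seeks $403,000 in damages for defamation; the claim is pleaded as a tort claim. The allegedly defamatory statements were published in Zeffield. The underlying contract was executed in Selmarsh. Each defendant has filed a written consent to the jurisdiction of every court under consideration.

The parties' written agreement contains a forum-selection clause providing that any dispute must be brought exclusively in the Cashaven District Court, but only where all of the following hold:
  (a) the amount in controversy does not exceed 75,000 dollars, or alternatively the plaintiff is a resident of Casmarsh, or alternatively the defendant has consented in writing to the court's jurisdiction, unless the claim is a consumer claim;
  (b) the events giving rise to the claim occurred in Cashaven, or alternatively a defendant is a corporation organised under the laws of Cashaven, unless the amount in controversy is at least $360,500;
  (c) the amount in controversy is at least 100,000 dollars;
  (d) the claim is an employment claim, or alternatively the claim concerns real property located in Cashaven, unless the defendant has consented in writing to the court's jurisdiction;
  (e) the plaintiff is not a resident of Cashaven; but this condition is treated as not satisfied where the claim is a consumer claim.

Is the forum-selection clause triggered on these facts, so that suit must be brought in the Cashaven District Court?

The Cashaven District Court:
  (a) The plaintiff resides in Casmarsh, so this disjunct is met. Met.
  (b) The operative events occurred in Zeffield, not Cashaven; no defendant is a corporation — every alternative fails. But the amount in controversy is USD 403,000, which meets the USD 360,500 floor, and the 'unless' clause therefore excuses the requirement. Condition met.
  (c) The amount in controversy is 403,000 dollars, which meets the USD 100,000 floor. Satisfied.
  (d) The claim is a tort claim, not an employment claim; the claim does not concern real property — every alternative fails. However, every defendant has filed written consent, so the 'unless' proviso supplies this condition. Condition met.
  (e) The plaintiff resides in Casmarsh, which is not Cashaven. The exception is not triggered, since the claim is a tort claim, not a consumer claim. Met.
  → The clause applies.

Yes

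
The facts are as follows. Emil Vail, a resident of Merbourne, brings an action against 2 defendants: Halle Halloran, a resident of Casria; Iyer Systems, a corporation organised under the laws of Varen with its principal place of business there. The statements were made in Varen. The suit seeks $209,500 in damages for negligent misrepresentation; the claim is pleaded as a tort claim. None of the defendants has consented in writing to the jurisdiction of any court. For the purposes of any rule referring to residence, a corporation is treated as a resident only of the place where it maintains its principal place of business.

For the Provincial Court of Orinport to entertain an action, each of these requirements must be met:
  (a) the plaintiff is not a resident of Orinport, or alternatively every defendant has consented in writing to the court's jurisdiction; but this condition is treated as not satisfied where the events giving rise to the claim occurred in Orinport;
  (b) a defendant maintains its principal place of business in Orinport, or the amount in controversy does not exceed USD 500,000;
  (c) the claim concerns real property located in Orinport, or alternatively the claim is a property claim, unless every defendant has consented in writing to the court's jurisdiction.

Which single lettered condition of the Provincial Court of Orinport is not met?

The Provincial Court of Orinport:
  (a) The plaintiff resides in Merbourne, which is not Orinport, which satisfies one of the alternatives. The exception is not triggered, since the operative events occurred in Varen, not Orinport. Met.
  (b) The amount in controversy is USD 209,500, within the $500,000 ceiling — that alternative is enough. Satisfied.
  (c) The claim does not concern real property; the claim is a tort claim, not a property claim — no alternative holds. The proviso offers no rescue either, since no such written consent has been filed. Fails.
Only condition (c) fails.

(c)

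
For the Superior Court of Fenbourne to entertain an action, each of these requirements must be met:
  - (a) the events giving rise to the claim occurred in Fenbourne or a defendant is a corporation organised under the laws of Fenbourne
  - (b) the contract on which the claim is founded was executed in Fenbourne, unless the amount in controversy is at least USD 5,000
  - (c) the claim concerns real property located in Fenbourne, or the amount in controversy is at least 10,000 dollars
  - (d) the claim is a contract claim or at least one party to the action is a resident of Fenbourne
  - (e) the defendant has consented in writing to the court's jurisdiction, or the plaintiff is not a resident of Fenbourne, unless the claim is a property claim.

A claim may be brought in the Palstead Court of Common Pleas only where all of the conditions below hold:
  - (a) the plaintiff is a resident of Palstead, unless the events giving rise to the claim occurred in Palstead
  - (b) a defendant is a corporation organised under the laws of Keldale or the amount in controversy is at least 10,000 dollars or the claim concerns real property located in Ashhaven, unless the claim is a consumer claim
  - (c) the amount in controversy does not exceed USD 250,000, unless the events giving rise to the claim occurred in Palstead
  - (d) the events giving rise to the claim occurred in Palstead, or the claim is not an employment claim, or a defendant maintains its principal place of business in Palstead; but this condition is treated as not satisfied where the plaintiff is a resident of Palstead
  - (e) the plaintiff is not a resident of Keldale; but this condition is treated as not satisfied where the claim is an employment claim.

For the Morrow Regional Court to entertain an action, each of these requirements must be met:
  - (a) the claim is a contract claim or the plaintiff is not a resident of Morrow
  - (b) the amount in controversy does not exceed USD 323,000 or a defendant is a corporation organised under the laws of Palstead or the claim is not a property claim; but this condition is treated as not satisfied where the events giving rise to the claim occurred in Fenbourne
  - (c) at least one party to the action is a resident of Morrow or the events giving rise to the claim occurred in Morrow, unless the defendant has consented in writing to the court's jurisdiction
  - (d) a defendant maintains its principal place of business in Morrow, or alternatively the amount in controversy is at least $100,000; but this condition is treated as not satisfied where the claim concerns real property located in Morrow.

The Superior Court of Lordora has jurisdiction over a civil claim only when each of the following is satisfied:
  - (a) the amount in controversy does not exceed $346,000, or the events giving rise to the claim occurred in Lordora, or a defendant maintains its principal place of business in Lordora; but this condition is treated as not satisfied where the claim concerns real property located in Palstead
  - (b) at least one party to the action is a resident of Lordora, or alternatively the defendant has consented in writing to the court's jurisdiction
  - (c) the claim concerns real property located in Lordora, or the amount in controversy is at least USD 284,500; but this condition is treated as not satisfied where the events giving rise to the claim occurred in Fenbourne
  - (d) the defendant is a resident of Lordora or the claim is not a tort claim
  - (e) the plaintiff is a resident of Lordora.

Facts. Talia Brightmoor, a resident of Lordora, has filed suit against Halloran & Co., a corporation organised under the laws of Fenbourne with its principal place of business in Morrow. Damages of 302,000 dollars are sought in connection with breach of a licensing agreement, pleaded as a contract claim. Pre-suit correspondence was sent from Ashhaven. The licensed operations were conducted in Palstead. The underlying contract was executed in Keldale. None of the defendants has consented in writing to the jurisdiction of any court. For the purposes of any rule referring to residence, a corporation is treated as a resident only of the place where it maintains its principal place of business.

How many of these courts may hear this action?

The Superior Court of Fenbourne:
  (a) Halloran & Co. is organised under the laws of Fenbourne, so this disjunct is met. Satisfied.
  (b) The contract was executed in Keldale, not Fenbourne. The proviso rescues it, though: the amount in controversy is USD 302,000, which meets the 5,000 dollars floor. Satisfied.
  (c) The amount in controversy is USD 302,000, which meets the USD 10,000 floor, which satisfies one of the alternatives. Condition met.
  (d) The claim is a contract claim — that alternative is enough. Satisfied.
  (e) The plaintiff resides in Lordora, which is not Fenbourne, so one alternative holds. Condition met.
  → Every requirement is satisfied — jurisdiction.
The Palstead Court of Common Pleas:
  (a) The plaintiff resides in Lordora, not Palstead. But the operative events occurred in Palstead, and the 'unless' clause therefore excuses the requirement. Condition met.
  (b) The amount in controversy is USD 302,000, which meets the USD 10,000 floor, so one alternative holds. Met.
  (c) The amount in controversy is $302,000, above the USD 250,000 ceiling. But the operative events occurred in Palstead, and the 'unless' clause therefore excuses the requirement. Satisfied.
  (d) The operative events occurred in Palstead, so this disjunct is met. The exception is not triggered, since the plaintiff resides in Lordora, not Palstead. Condition met.
  (e) The plaintiff resides in Lordora, which is not Keldale. The exception is not triggered, since the claim is a contract claim, not an employment claim. Condition met.
  → Jurisdiction lies.
The Morrow Regional Court:
  (a) The claim is a contract claim, so this disjunct is met. Satisfied.
  (b) The amount in controversy is 302,000 dollars, within the $323,000 ceiling — that alternative is enough. The carve-out does not apply: the operative events occurred in Palstead, not Fenbourne. Met.
  (c) Halloran & Co. resides in Morrow, which satisfies one of the alternatives. Met.
  (d) Halloran & Co. has its principal place of business in Morrow, so this disjunct is met. The exception is not triggered, since the claim does not concern real property. Satisfied.
  → The court has jurisdiction.
The Superior Court of Lordora:
  (a) The amount in controversy is 302,000 dollars, within the $346,000 ceiling — that alternative is enough. The carve-out does not apply: the claim does not concern real property. Satisfied.
  (b) Talia Brightmoor resides in Lordora — that alternative is enough. Condition met.
  (c) The amount in controversy is USD 302,000, which meets the 284,500 dollars floor, which satisfies one of the alternatives. And the carve-out is inapplicable — the operative events occurred in Palstead, not Fenbourne. Condition met.
  (d) The claim is a contract claim, not a tort claim, so this disjunct is met. Met.
  (e) The plaintiff resides in Lordora. Met.
  → Jurisdiction lies.
Courts with jurisdiction: the Superior Court of Fenbourne, the Palstead Court of Common Pleas, the Morrow Regional Court, the Superior Court of Lordora — 4 in total.

4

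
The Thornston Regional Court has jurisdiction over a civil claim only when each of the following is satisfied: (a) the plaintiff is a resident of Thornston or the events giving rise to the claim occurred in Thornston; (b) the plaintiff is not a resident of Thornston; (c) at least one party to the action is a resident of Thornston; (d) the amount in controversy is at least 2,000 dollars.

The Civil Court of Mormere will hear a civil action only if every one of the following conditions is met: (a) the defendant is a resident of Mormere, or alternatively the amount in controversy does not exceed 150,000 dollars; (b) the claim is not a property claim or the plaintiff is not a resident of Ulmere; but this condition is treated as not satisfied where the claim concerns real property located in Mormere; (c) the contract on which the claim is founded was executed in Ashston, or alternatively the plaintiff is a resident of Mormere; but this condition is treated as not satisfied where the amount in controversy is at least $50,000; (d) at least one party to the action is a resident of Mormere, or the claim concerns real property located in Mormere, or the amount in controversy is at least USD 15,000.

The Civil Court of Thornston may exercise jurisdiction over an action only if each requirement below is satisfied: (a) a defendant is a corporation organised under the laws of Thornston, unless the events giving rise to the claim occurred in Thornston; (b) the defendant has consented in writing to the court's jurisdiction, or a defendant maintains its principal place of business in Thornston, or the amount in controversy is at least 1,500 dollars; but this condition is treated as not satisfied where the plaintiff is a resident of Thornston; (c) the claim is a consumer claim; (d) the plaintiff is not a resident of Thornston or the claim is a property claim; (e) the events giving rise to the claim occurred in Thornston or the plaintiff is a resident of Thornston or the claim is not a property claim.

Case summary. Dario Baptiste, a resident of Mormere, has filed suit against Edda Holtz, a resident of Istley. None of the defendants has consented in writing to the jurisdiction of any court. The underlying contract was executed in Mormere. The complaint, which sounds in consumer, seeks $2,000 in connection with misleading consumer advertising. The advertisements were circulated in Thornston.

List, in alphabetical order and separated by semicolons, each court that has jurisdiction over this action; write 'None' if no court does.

the Civil Court of Mormere; the Civil Court of Thornston

The Thornston Regional Court:
  (a) The operative events occurred in Thornston, which satisfies one of the alternatives. Condition met.
  (b) The plaintiff resides in Mormere, which is not Thornston. Met.
  (c) No party resides in Thornston. Condition not met.
  (d) The amount in controversy is 2,000 dollars, which meets the 2,000 dollars floor. Satisfied.
  → No jurisdiction.
The Civil Court of Mormere:
  (a) The amount in controversy is $2,000, within the 150,000 dollars ceiling — that alternative is enough. Met.
  (b) The claim is a consumer claim, not a property claim — that alternative is enough. The carve-out does not apply: the claim does not concern real property. Met.
  (c) The plaintiff resides in Mormere — that alternative is enough. The exception is not triggered, since the amount in controversy is $2,000, below the USD 50,000 floor. Met.
  (d) Dario Baptiste resides in Mormere, which satisfies one of the alternatives. Met.
  → All conditions met; jurisdiction exists.
The Civil Court of Thornston:
  (a) No defendant is a corporation. However, the operative events occurred in Thornston, so the 'unless' proviso supplies this condition. Condition met.
  (b) The amount in controversy is $2,000, which meets the $1,500 floor, which satisfies one of the alternatives. And the carve-out is inapplicable — the plaintiff resides in Mormere, not Thornston. Satisfied.
  (c) The claim is a consumer claim. Condition met.
  (d) The plaintiff resides in Mormere, which is not Thornston, which satisfies one of the alternatives. Met.
  (e) The operative events occurred in Thornston, which satisfies one of the alternatives. Met.
  → Jurisdiction lies.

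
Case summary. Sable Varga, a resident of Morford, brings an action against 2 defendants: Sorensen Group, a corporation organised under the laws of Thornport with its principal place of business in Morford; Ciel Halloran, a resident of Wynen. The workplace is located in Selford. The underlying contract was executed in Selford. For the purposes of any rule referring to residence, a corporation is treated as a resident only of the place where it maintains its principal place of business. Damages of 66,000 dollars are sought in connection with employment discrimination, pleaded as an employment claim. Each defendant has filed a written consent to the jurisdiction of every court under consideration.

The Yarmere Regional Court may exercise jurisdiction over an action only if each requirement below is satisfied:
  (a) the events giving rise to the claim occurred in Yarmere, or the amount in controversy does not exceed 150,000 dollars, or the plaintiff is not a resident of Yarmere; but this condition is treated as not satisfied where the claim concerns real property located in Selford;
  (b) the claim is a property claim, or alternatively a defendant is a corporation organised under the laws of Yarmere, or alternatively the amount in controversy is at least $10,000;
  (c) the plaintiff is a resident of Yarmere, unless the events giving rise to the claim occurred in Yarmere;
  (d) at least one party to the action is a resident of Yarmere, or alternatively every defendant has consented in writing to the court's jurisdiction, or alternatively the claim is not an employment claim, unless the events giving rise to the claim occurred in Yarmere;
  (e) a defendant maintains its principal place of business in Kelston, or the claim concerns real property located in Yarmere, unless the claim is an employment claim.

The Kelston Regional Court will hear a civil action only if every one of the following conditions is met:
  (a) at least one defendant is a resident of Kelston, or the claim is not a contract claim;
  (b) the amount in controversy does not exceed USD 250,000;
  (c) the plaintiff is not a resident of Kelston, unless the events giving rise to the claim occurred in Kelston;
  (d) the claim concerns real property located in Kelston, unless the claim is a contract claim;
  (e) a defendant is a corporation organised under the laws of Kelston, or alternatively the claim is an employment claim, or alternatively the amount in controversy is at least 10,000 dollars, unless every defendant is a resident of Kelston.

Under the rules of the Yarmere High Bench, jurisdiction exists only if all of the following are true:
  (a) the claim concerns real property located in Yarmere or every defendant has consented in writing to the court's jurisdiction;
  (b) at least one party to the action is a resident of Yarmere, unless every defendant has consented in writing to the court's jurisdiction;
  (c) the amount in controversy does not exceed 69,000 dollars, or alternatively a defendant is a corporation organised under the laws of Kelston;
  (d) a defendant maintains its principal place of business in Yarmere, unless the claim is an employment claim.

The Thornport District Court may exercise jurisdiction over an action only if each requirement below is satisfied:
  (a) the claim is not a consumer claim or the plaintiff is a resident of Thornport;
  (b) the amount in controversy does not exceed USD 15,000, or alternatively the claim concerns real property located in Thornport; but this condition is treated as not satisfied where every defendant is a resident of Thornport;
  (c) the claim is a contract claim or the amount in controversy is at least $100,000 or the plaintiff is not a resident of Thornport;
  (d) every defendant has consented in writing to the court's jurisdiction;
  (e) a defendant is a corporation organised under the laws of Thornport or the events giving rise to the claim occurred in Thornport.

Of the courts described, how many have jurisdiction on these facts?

1

The Yarmere Regional Court:
  (a) The amount in controversy is 66,000 dollars, within the USD 150,000 ceiling, which satisfies one of the alternatives. The exception is not triggered, since the claim does not concern real property. Satisfied.
  (b) The amount in controversy is 66,000 dollars, which meets the USD 10,000 floor — that alternative is enough. Met.
  (c) The plaintiff resides in Morford, not Yarmere. The proviso offers no rescue either, since the operative events occurred in Selford, not Yarmere. Not met.
  (d) Every defendant has filed written consent, so this disjunct is met. Met.
  (e) The corporate defendant(s) have their principal place of business in Morford, not Kelston; the claim does not concern real property — every alternative fails. However, the claim is an employment claim, so the 'unless' proviso supplies this condition. Met.
  → No jurisdiction.
The Kelston Regional Court:
  (a) The claim is an employment claim, not a contract claim — that alternative is enough. Satisfied.
  (b) The amount in controversy is USD 66,000, within the $250,000 ceiling. Met.
  (c) The plaintiff resides in Morford, which is not Kelston. Satisfied.
  (d) The claim does not concern real property. The proviso offers no rescue either, since the claim is an employment claim, not a contract claim. Not satisfied.
  (e) The claim is an employment claim — that alternative is enough. Condition met.
  → At least one condition fails; no jurisdiction.
The Yarmere High Bench:
  (a) Every defendant has filed written consent, which satisfies one of the alternatives. Condition met.
  (b) No party resides in Yarmere. But every defendant has filed written consent, and the 'unless' clause therefore excuses the requirement. Met.
  (c) The amount in controversy is $66,000, within the USD 69,000 ceiling, so this disjunct is met. Condition met.
  (d) The corporate defendant(s) have their principal place of business in Morford, not Yarmere. However, the claim is an employment claim, so the 'unless' proviso supplies this condition. Satisfied.
  → All conditions met; jurisdiction exists.
The Thornport District Court:
  (a) The claim is an employment claim, not a consumer claim, so one alternative holds. Satisfied.
  (b) The amount in controversy is 66,000 dollars, above the USD 15,000 ceiling; the claim does not concern real property — every alternative fails. Not met.
  (c) The plaintiff resides in Morford, which is not Thornport, so this disjunct is met. Satisfied.
  (d) Every defendant has filed written consent. Met.
  (e) Sorensen Group is organised under the laws of Thornport — that alternative is enough. Met.
  → The court lacks jurisdiction.
Courts with jurisdiction: the Yarmere High Bench — 1 in total.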